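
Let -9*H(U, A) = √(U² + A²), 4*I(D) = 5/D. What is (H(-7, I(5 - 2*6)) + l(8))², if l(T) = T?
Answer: (2016 - √38441)²/63504 ≈ 52.157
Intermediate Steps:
I(D) = 5/(4*D) (I(D) = (5/D)/4 = 5/(4*D))
H(U, A) = -√(A² + U²)/9 (H(U, A) = -√(U² + A²)/9 = -√(A² + U²)/9)
(H(-7, I(5 - 2*6)) + l(8))² = (-√((5/(4*(5 - 2*6)))² + (-7)²)/9 + 8)² = (-√((5/(4*(5 - 12)))² + 49)/9 + 8)² = (-√(((5/4)/(-7))² + 49)/9 + 8)² = (-√(((5/4)*(-⅐))² + 49)/9 + 8)² = (-√((-5/28)² + 49)/9 + 8)² = (-√(25/784 + 49)/9 + 8)² = (-√38441/252 + 8)² = (8 - √38441/252)²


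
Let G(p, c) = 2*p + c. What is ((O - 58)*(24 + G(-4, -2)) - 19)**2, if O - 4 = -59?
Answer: 2563201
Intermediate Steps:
O = -55 (O = 4 - 59 = -55)
G(p, c) = c + 2*p
((O - 58)*(24 + G(-4, -2)) - 19)**2 = ((-55 - 58)*(24 + (-2 + 2*(-4))) - 19)**2 = (-113*(24 + (-2 - 8)) - 19)**2 = (-113*(24 - 10) - 19)**2 = (-113*14 - 19)**2 = (-1582 - 19)**2 = (-1601)**2 = 2563201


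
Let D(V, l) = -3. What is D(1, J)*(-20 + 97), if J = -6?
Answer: -231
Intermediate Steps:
D(1, J)*(-20 + 97) = -3*(-20 + 97) = -3*77 = -231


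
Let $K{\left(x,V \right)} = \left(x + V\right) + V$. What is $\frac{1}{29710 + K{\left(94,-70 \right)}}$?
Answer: $\frac{1}{29664} \approx 3.3711 \cdot 10^{-5}$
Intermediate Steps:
$K{\left(x,V \right)} = x + 2 V$ ($K{\left(x,V \right)} = \left(V + x\right) + V = x + 2 V$)
$\frac{1}{29710 + K{\left(94,-70 \right)}} = \frac{1}{29710 + \left(94 + 2 \left(-70\right)\right)} = \frac{1}{29710 + \left(94 - 140\right)} = \frac{1}{29710 - 46} = \frac{1}{29664}$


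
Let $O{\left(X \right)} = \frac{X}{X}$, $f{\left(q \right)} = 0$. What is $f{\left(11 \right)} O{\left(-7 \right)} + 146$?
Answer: $146$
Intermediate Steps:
$O{\left(X \right)} = 1$
$f{\left(11 \right)} O{\left(-7 \right)} + 146 = 0 \cdot 1 + 146 = 0 + 146 = 146$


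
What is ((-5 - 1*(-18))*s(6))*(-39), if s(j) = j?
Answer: -3042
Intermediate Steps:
((-5 - 1*(-18))*s(6))*(-39) = ((-5 - 1*(-18))*6)*(-39) = ((-5 + 18)*6)*(-39) = (13*6)*(-39) = 78*(-39) = -3042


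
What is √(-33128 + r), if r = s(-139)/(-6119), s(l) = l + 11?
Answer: 2*I*√310095781594/6119 ≈ 182.01*I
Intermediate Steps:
s(l) = 11 + l
r = 128/6119 (r = (11 - 139)/(-6119) = -128*(-1/6119) = 128/6119 ≈ 0.020918)
√(-33128 + r) = √(-33128 + 128/6119) = √(-202710104/6119) = 2*I*√310095781594/6119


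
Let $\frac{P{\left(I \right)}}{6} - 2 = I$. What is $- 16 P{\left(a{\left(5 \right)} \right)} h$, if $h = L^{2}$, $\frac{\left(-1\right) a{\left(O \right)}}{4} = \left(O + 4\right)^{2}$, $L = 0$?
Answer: $0$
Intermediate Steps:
$a{\left(O \right)} = - 4 \left(4 + O\right)^{2}$ ($a{\left(O \right)} = - 4 \left(O + 4\right)^{2} = - 4 \left(4 + O\right)^{2}$)
$h = 0$ ($h = 0^{2} = 0$)
$P{\left(I \right)} = 12 + 6 I$
$- 16 P{\left(a{\left(5 \right)} \right)} h = - 16 \left(12 + 6 \left(- 4 \left(4 + 5\right)^{2}\right)\right) 0 = - 16 \left(12 + 6 \left(- 4 \cdot 9^{2}\right)\right) 0 = - 16 \left(12 + 6 \left(\left(-4\right) 81\right)\right) 0 = - 16 \left(12 + 6 \left(-324\right)\right) 0 = - 16 \left(12 - 1944\right) 0 = \left(-16\right) \left(-1932\right) 0 = 30912 \cdot 0 = 0$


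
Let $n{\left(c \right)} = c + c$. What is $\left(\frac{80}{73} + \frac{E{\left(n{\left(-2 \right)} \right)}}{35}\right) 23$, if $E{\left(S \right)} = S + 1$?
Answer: $\frac{59363}{2555} \approx 23.234$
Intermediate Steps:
$n{\left(c \right)} = 2 c$
$E{\left(S \right)} = 1 + S$
$\left(\frac{80}{73} + \frac{E{\left(n{\left(-2 \right)} \right)}}{35}\right) 23 = \left(\frac{80}{73} + \frac{1 + 2 \left(-2\right)}{35}\right) 23 = \left(80 \cdot \frac{1}{73} + \left(1 - 4\right) \frac{1}{35}\right) 23 = \left(\frac{80}{73} - \frac{3}{35}\right) 23 = \frac{2581}{2555} \cdot 23 = \frac{59363}{2555}$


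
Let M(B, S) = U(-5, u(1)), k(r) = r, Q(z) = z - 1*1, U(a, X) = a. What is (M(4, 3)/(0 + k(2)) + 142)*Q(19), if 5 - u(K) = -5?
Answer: 2511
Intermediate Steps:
u(K) = 10 (u(K) = 5 - 1*(-5) = 5 + 5 = 10)
Q(z) = -1 + z (Q(z) = z - 1 = -1 + z)
M(B, S) = -5
(M(4, 3)/(0 + k(2)) + 142)*Q(19) = (-5/(0 + 2) + 142)*(-1 + 19) = (-5/2 + 142)*18 = (279/2)*18 = 2511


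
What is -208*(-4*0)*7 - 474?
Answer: -474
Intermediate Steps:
-208*(-4*0)*7 - 474 = -0*7 - 474 = -208*0 - 474 = 0 - 474 = -474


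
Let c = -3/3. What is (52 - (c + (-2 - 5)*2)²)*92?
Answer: -15916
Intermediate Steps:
c = -1 (c = -3*⅓ = -1)
(52 - (c + (-2 - 5)*2)²)*92 = (52 - (-1 + (-2 - 5)*2)²)*92 = (52 - (-1 - 7*2)²)*92 = (52 - (-1 - 14)²)*92 = (52 - 1*(-15)²)*92 = (52 - 1*225)*92 = (52 - 225)*92 = -173*92 = -15916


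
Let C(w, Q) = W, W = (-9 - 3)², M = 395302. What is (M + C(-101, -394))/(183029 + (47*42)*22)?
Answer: 395446/226457 ≈ 1.7462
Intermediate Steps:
W = 144 (W = (-12)² = 144)
C(w, Q) = 144
(M + C(-101, -394))/(183029 + (47*42)*22) = (395302 + 144)/(183029 + (47*42)*22) = 395446/(183029 + 1974*22) = 395446/(183029 + 43428) = 395446/226457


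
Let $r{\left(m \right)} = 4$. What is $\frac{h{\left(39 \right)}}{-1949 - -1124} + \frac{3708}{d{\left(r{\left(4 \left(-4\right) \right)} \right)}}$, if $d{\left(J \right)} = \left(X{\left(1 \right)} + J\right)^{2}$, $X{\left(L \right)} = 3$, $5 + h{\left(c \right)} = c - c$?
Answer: $\frac{611869}{8085} \approx 75.68$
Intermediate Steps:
$h{\left(c \right)} = -5$ ($h{\left(c \right)} = -5 + \left(c - c\right) = -5 + 0 = -5$)
$d{\left(J \right)} = \left(3 + J\right)^{2}$
$\frac{h{\left(39 \right)}}{-1949 - -1124} + \frac{3708}{d{\left(r{\left(4 \left(-4\right) \right)} \right)}} = - \frac{5}{-1949 - -1124} + \frac{3708}{\left(3 + 4\right)^{2}} = - \frac{5}{-1949 + 1124} + \frac{3708}{7^{2}} = - \frac{5}{-825} + \frac{3708}{49} = \left(-5\right) \left(- \frac{1}{825}\right) + 3708 \cdot \frac{1}{49} = \frac{1}{165} + \frac{3708}{49} = \frac{611869}{8085}$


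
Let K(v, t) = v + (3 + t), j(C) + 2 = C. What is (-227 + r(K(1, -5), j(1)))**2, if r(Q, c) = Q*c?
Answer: 51076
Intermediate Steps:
j(C) = -2 + C
K(v, t) = 3 + t + v
(-227 + r(K(1, -5), j(1)))**2 = (-227 + (3 - 5 + 1)*(-2 + 1))**2 = (-227 - 1*(-1))**2 = (-227 + 1)**2 = (-226)**2 = 51076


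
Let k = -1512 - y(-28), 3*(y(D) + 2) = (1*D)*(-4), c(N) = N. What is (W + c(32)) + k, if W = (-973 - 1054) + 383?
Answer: -9478/3 ≈ -3159.3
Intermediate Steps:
y(D) = -2 - 4*D/3 (y(D) = -2 + ((1*D)*(-4))/3 = -2 + (D*(-4))/3 = -2 + (-4*D)/3 = -2 - 4*D/3)
W = -1644 (W = -2027 + 383 = -1644)
k = -4642/3 (k = -1512 - (-2 - 4/3*(-28)) = -1512 - (-2 + 112/3) = -1512 - 1*106/3 = -1512 - 106/3 = -4642/3 ≈ -1547.3)
(W + c(32)) + k = (-1644 + 32) - 4642/3 = -1612 - 4642/3 = -9478/3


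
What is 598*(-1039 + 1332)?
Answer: 175214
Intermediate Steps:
598*(-1039 + 1332) = 598*293 = 175214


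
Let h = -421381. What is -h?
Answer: 421381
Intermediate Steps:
-h = -1*(-421381) = 421381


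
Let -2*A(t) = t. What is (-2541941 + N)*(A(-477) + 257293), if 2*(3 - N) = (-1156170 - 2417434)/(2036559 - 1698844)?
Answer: -221077608390863342/337715 ≈ -6.5463e+11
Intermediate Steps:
A(t) = -t/2
N = 2799947/337715 (N = 3 - (-1156170 - 2417434)/(2*(2036559 - 1698844)) = 3 - (-1786802)/337715 = 3 - ½*(-3573604/337715) = 3 + 1786802/337715 = 2799947/337715 ≈ 8.2909)
(-2541941 + N)*(A(-477) + 257293) = (-2541941 + 2799947/337715)*(-½*(-477) + 257293) = -858448804868*(477/2 + 257293)/337715 = -858448804868/337715*515063/2 = -221077608390863342/337715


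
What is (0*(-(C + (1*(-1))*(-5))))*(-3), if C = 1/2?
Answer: 0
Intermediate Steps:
C = ½ ≈ 0.50000
(0*(-(C + (1*(-1))*(-5))))*(-3) = (0*(-(½ + (1*(-1))*(-5))))*(-3) = (0*(-(½ - 1*(-5))))*(-3) = (0*(-(½ + 5)))*(-3) = (0*(-1*11/2))*(-3) = (0*(-11/2))*(-3) = 0*(-3) = 0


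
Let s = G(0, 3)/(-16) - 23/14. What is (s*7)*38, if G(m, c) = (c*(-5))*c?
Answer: 2489/8 ≈ 311.13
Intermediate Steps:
G(m, c) = -5*c² (G(m, c) = (-5*c)*c = -5*c²)
s = 131/112 (s = -5*3²/(-16) - 23/14 = -5*9*(-1/16) - 23*1/14 = -45*(-1/16) - 23/14 = 45/16 - 23/14 = 131/112 ≈ 1.1696)
(s*7)*38 = ((131/112)*7)*38 = (131/16)*38 = 2489/8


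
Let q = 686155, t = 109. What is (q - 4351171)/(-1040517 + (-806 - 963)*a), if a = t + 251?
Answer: 407224/186373 ≈ 2.1850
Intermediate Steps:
a = 360 (a = 109 + 251 = 360)
(q - 4351171)/(-1040517 + (-806 - 963)*a) = (686155 - 4351171)/(-1040517 + (-806 - 963)*360) = -3665016/(-1040517 - 1769*360) = -3665016/(-1040517 - 636840) = -3665016/(-1677357) = -3665016*(-1/1677357) = 407224/186373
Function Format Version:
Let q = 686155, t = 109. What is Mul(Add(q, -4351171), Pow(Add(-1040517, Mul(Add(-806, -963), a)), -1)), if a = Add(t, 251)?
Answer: Rational(407224, 186373) ≈ 2.1850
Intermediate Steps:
a = 360 (a = Add(109, 251) = 360)
Mul(Add(q, -4351171), Pow(Add(-1040517, Mul(Add(-806, -963), a)), -1)) = Mul(Add(686155, -4351171), Pow(Add(-1040517, Mul(Add(-806, -963), 360)), -1)) = Mul(-3665016, Pow(Add(-1040517, Mul(-1769, 360)), -1)) = Mul(-3665016, Pow(Add(-1040517, -636840), -1)) = Mul(-3665016, Pow(-1677357, -1)) = Mul(-3665016, Rational(-1, 1677357)) = Rational(407224, 186373)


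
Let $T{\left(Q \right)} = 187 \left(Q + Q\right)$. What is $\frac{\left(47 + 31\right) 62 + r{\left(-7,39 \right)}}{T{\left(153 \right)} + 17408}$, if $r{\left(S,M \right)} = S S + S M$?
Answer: $\frac{2306}{37315} \approx 0.061798$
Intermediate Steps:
$T{\left(Q \right)} = 374 Q$ ($T{\left(Q \right)} = 187 \cdot 2 Q = 374 Q$)
$r{\left(S,M \right)} = S^{2} + M S$
$\frac{\left(47 + 31\right) 62 + r{\left(-7,39 \right)}}{T{\left(153 \right)} + 17408} = \frac{\left(47 + 31\right) 62 - 7 \left(39 - 7\right)}{374 \cdot 153 + 17408} = \frac{78 \cdot 62 - 224}{57222 + 17408} = \frac{4836 - 224}{74630} = 4612 \cdot \frac{1}{74630} = \frac{2306}{37315}$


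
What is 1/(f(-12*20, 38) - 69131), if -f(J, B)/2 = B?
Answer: -1/69207 ≈ -1.4449e-5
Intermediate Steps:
f(J, B) = -2*B
1/(f(-12*20, 38) - 69131) = 1/(-2*38 - 69131) = 1/(-76 - 69131) = 1/(-69207) = -1/69207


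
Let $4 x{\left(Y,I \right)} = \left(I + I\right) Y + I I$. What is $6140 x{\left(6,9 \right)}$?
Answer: $290115$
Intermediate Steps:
$x{\left(Y,I \right)} = \frac{I^{2}}{4} + \frac{I Y}{2}$ ($x{\left(Y,I \right)} = \frac{\left(I + I\right) Y + I I}{4} = \frac{2 I Y + I^{2}}{4} = \frac{I^{2} + 2 I Y}{4} = \frac{I^{2}}{4} + \frac{I Y}{2}$)
$6140 x{\left(6,9 \right)} = 6140 \cdot \frac{1}{4} \cdot 9 \left(9 + 2 \cdot 6\right) = 6140 \cdot \frac{1}{4} \cdot 9 \left(9 + 12\right) = 6140 \cdot \frac{1}{4} \cdot 9 \cdot 21 = 6140 \cdot \frac{189}{4} = 290115$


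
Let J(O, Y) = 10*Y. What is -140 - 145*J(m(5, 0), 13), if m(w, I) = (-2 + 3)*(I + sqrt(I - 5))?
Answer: -18990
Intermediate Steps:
m(w, I) = I + sqrt(-5 + I) (m(w, I) = 1*(I + sqrt(-5 + I)) = I + sqrt(-5 + I))
-140 - 145*J(m(5, 0), 13) = -140 - 1450*13 = -140 - 145*130 = -140 - 18850 = -18990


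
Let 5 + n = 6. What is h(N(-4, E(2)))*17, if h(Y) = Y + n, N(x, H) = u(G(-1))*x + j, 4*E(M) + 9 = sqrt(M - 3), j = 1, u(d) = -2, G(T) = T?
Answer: 170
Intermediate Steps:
n = 1 (n = -5 + 6 = 1)
E(M) = -9/4 + sqrt(-3 + M)/4 (E(M) = -9/4 + sqrt(M - 3)/4 = -9/4 + sqrt(-3 + M)/4)
N(x, H) = 1 - 2*x (N(x, H) = -2*x + 1 = 1 - 2*x)
h(Y) = 1 + Y (h(Y) = Y + 1 = 1 + Y)
h(N(-4, E(2)))*17 = (1 + (1 - 2*(-4)))*17 = (1 + (1 + 8))*17 = (1 + 9)*17 = 10*17 = 170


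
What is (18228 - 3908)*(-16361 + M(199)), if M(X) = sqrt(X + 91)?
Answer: -234289520 + 14320*sqrt(290) ≈ -2.3405e+8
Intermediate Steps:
M(X) = sqrt(91 + X)
(18228 - 3908)*(-16361 + M(199)) = (18228 - 3908)*(-16361 + sqrt(91 + 199)) = 14320*(-16361 + sqrt(290)) = -234289520 + 14320*sqrt(290)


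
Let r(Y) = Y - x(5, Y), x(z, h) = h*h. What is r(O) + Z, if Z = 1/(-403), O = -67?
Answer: -1836069/403 ≈ -4556.0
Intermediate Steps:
Z = -1/403 ≈ -0.0024814
x(z, h) = h**2
r(Y) = Y - Y**2
r(O) + Z = -67*(1 - 1*(-67)) - 1/403 = -67*(1 + 67) - 1/403 = -67*68 - 1/403 = -4556 - 1/403 = -1836069/403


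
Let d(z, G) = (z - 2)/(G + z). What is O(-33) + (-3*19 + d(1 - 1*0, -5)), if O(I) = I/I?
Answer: -223/4 ≈ -55.750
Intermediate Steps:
O(I) = 1
d(z, G) = (-2 + z)/(G + z)
O(-33) + (-3*19 + d(1 - 1*0, -5)) = 1 + (-3*19 + (-2 + (1 - 1*0))/(-5 + (1 - 1*0))) = 1 + (-57 + (-2 + (1 + 0))/(-5 + (1 + 0))) = 1 + (-57 + (-2 + 1)/(-5 + 1)) = 1 + (-57 - 1/(-4)) = 1 + (-57 - 1/4*(-1)) = 1 + (-57 + 1/4) = 1 - 227/4 = -223/4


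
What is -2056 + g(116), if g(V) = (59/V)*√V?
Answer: -2056 + 59*√29/58 ≈ -2050.5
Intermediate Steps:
g(V) = 59/√V
-2056 + g(116) = -2056 + 59/√116 = -2056 + 59*(√29/58) = -2056 + 59*√29/58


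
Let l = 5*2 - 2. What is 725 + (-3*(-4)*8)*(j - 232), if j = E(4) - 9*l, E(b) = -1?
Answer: -28555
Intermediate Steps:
l = 8 (l = 10 - 2 = 8)
j = -73 (j = -1 - 9*8 = -1 - 72 = -73)
725 + (-3*(-4)*8)*(j - 232) = 725 + (-3*(-4)*8)*(-73 - 232) = 725 + (12*8)*(-305) = 725 + 96*(-305) = 725 - 29280 = -28555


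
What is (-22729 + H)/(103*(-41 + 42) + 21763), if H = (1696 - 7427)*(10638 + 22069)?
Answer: -93733273/10933 ≈ -8573.4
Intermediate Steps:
H = -187443817 (H = -5731*32707 = -187443817)
(-22729 + H)/(103*(-41 + 42) + 21763) = (-22729 - 187443817)/(103*(-41 + 42) + 21763) = -187466546/(103*1 + 21763) = -187466546/(103 + 21763) = -187466546/21866 = -187466546*1/21866 = -93733273/10933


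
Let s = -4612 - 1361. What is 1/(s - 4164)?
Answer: -1/10137 ≈ -9.8648e-5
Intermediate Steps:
s = -5973
1/(s - 4164) = 1/(-5973 - 4164) = 1/(-10137) = -1/10137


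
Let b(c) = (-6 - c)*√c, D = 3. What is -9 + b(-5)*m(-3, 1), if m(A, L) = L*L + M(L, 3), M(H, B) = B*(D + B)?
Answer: -9 - 19*I*√5 ≈ -9.0 - 42.485*I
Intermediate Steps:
b(c) = √c*(-6 - c)
M(H, B) = B*(3 + B)
m(A, L) = 18 + L² (m(A, L) = L*L + 3*(3 + 3) = L² + 3*6 = L² + 18 = 18 + L²)
-9 + b(-5)*m(-3, 1) = -9 + (√(-5)*(-6 - 1*(-5)))*(18 + 1²) = -9 + ((I*√5)*(-6 + 5))*(18 + 1) = -9 + ((I*√5)*(-1))*19 = -9 - I*√5*19 = -9 - 19*I*√5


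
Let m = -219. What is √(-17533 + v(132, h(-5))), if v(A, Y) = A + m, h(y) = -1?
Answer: 2*I*√4405 ≈ 132.74*I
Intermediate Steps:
v(A, Y) = -219 + A (v(A, Y) = A - 219 = -219 + A)
√(-17533 + v(132, h(-5))) = √(-17533 + (-219 + 132)) = √(-17533 - 87) = √(-17620) = 2*I*√4405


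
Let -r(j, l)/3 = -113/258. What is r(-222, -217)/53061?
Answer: 113/4563246 ≈ 2.4763e-5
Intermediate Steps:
r(j, l) = 113/86 (r(j, l) = -(-339)/258 = -3*(-113/258) = 113/86)
r(-222, -217)/53061 = (113/86)/53061 = (113/86)*(1/53061) = 113/4563246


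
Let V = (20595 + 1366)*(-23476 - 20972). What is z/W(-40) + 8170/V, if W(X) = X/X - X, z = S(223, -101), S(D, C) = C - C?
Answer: -4085/488061264 ≈ -8.3699e-6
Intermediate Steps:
S(D, C) = 0
z = 0
W(X) = 1 - X
V = -976122528 (V = 21961*(-44448) = -976122528)
z/W(-40) + 8170/V = 0/(1 - 1*(-40)) + 8170/(-976122528) = 0/(1 + 40) + 8170*(-1/976122528) = 0/41 - 4085/488061264 = 0*(1/41) - 4085/488061264 = 0 - 4085/488061264 = -4085/488061264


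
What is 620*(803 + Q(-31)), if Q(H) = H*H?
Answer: 1093680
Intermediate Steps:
Q(H) = H**2
620*(803 + Q(-31)) = 620*(803 + (-31)**2) = 620*(803 + 961) = 620*1764 = 1093680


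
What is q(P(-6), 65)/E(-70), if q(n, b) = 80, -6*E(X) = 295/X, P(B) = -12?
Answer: 6720/59 ≈ 113.90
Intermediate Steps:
E(X) = -295/(6*X)
q(P(-6), 65)/E(-70) = 80/((-295/6/(-70))) = 80/((-295/6*(-1/70))) = 80/(59/84) = 80*(84/59) = 6720/59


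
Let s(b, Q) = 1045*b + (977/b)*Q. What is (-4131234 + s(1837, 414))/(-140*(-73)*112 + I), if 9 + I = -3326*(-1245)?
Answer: -4062247775/9709465337 ≈ -0.41838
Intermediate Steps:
I = 4140861 (I = -9 - 3326*(-1245) = -9 + 4140870 = 4140861)
s(b, Q) = 1045*b + 977*Q/b
(-4131234 + s(1837, 414))/(-140*(-73)*112 + I) = (-4131234 + (1045*1837 + 977*414/1837))/(-140*(-73)*112 + 4140861) = (-4131234 + (1919665 + 977*414*(1/1837)))/(10220*112 + 4140861) = (-4131234 + (1919665 + 404478/1837))/(1144640 + 4140861) = (-4131234 + 3526829083/1837)/5285501 = -4062247775/1837*1/5285501 = -4062247775/9709465337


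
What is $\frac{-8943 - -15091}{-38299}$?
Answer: $- \frac{6148}{38299} \approx -0.16053$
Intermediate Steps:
$\frac{-8943 - -15091}{-38299} = \left(-8943 + 15091\right) \left(- \frac{1}{38299}\right) = 6148 \left(- \frac{1}{38299}\right) = - \frac{6148}{38299}$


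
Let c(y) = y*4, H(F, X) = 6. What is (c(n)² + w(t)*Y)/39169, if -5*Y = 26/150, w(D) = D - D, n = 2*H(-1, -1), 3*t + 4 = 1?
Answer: 2304/39169 ≈ 0.058822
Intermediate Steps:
t = -1 (t = -4/3 + (⅓)*1 = -4/3 + ⅓ = -1)
n = 12 (n = 2*6 = 12)
w(D) = 0
c(y) = 4*y
Y = -13/375 (Y = -26/(5*150) = -⅕*13/75 = -13/375 ≈ -0.034667)
(c(n)² + w(t)*Y)/39169 = ((4*12)² + 0*(-13/375))/39169 = (48² + 0)*(1/39169) = (2304 + 0)*(1/39169) = 2304*(1/39169) = 2304/39169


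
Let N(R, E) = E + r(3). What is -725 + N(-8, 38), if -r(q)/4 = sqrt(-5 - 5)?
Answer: -687 - 4*I*sqrt(10) ≈ -687.0 - 12.649*I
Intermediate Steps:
r(q) = -4*I*sqrt(10) (r(q) = -4*sqrt(-5 - 5) = -4*I*sqrt(10))
N(R, E) = E - 4*I*sqrt(10)
-725 + N(-8, 38) = -725 + (38 - 4*I*sqrt(10)) = -687 - 4*I*sqrt(10)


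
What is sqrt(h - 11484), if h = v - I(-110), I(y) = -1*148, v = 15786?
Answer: 5*sqrt(178) ≈ 66.708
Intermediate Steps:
I(y) = -148
h = 15934 (h = 15786 - 1*(-148) = 15786 + 148 = 15934)
sqrt(h - 11484) = sqrt(15934 - 11484) = sqrt(4450) = 5*sqrt(178)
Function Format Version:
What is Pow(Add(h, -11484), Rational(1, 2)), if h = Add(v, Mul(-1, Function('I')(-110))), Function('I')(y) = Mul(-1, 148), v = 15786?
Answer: Mul(5, Pow(178, Rational(1, 2))) ≈ 66.708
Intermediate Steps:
Function('I')(y) = -148
h = 15934 (h = Add(15786, Mul(-1, -148)) = Add(15786, 148) = 15934)
Pow(Add(h, -11484), Rational(1, 2)) = Pow(Add(15934, -11484), Rational(1, 2)) = Pow(4450, Rational(1, 2)) = Mul(5, Pow(178, Rational(1, 2)))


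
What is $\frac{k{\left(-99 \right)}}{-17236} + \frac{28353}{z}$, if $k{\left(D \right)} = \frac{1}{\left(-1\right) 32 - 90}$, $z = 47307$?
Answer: $\frac{1528730997}{2550686696} \approx 0.59934$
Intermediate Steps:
$k{\left(D \right)} = - \frac{1}{122}$ ($k{\left(D \right)} = \frac{1}{-32 - 90} = \frac{1}{-122} = - \frac{1}{122}$)
$\frac{k{\left(-99 \right)}}{-17236} + \frac{28353}{z} = - \frac{1}{122 \left(-17236\right)} + \frac{28353}{47307} = \left(- \frac{1}{122}\right) \left(- \frac{1}{17236}\right) + 28353 \cdot \frac{1}{47307} = \frac{1}{2102792} + \frac{727}{1213} = \frac{1528730997}{2550686696}$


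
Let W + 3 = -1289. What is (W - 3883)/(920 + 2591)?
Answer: -5175/3511 ≈ -1.4739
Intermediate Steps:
W = -1292 (W = -3 - 1289 = -1292)
(W - 3883)/(920 + 2591) = (-1292 - 3883)/(920 + 2591) = -5175/3511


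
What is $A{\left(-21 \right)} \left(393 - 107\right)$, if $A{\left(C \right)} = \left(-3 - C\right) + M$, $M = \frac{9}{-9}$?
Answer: $4862$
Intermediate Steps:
$M = -1$ ($M = 9 \left(- \frac{1}{9}\right) = -1$)
$A{\left(C \right)} = -4 - C$ ($A{\left(C \right)} = \left(-3 - C\right) - 1 = -4 - C$)
$A{\left(-21 \right)} \left(393 - 107\right) = \left(-4 - -21\right) \left(393 - 107\right) = \left(-4 + 21\right) \left(393 + \left(-251 + 144\right)\right) = 17 \left(393 - 107\right) = 17 \cdot 286 = 4862$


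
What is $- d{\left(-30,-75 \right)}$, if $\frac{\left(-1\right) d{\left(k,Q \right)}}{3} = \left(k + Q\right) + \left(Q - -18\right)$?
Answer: $-486$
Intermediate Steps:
$d{\left(k,Q \right)} = -54 - 6 Q - 3 k$ ($d{\left(k,Q \right)} = - 3 \left(\left(k + Q\right) + \left(Q - -18\right)\right) = - 3 \left(\left(Q + k\right) + \left(Q + 18\right)\right) = - 3 \left(\left(Q + k\right) + \left(18 + Q\right)\right) = - 3 \left(18 + k + 2 Q\right) = -54 - 6 Q - 3 k$)
$- d{\left(-30,-75 \right)} = - (-54 - -450 - -90) = - (-54 + 450 + 90) = \left(-1\right) 486 = -486$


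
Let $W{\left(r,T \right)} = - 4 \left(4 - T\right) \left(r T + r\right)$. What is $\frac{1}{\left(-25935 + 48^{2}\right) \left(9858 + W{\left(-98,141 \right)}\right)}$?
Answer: $\frac{1}{179976295410} \approx 5.5563 \cdot 10^{-12}$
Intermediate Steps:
$W{\left(r,T \right)} = \left(-16 + 4 T\right) \left(r + T r\right)$ ($W{\left(r,T \right)} = \left(-16 + 4 T\right) \left(T r + r\right) = \left(-16 + 4 T\right) \left(r + T r\right)$)
$\frac{1}{\left(-25935 + 48^{2}\right) \left(9858 + W{\left(-98,141 \right)}\right)} = \frac{1}{\left(-25935 + 48^{2}\right) \left(9858 + 4 \left(-98\right) \left(-4 + 141^{2} - 423\right)\right)} = \frac{1}{\left(-25935 + 2304\right) \left(9858 + 4 \left(-98\right) \left(-4 + 19881 - 423\right)\right)} = \frac{1}{\left(-23631\right) \left(9858 + 4 \left(-98\right) 19454\right)} = \frac{1}{\left(-23631\right) \left(9858 - 7625968\right)} = \frac{1}{\left(-23631\right) \left(-7616110\right)} = \frac{1}{179976295410}$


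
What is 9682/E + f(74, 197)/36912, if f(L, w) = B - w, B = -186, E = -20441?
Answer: -365210887/754518192 ≈ -0.48403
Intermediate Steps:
f(L, w) = -186 - w
9682/E + f(74, 197)/36912 = 9682/(-20441) + (-186 - 1*197)/36912 = 9682*(-1/20441) + (-186 - 197)*(1/36912) = -9682/20441 - 383*1/36912 = -9682/20441 - 383/36912 = -365210887/754518192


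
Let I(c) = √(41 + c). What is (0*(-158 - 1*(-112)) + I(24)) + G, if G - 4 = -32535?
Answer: -32531 + √65 ≈ -32523.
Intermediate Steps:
G = -32531 (G = 4 - 32535 = -32531)
(0*(-158 - 1*(-112)) + I(24)) + G = (0*(-158 - 1*(-112)) + √(41 + 24)) - 32531 = (0*(-158 + 112) + √65) - 32531 = (0*(-46) + √65) - 32531 = (0 + √65) - 32531 = √65 - 32531 = -32531 + √65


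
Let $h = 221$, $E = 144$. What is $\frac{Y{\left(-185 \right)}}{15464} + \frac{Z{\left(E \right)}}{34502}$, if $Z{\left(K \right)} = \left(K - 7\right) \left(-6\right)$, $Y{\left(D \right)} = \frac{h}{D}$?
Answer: $- \frac{1179617711}{49352350840} \approx -0.023902$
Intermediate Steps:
$Y{\left(D \right)} = \frac{221}{D}$
$Z{\left(K \right)} = 42 - 6 K$ ($Z{\left(K \right)} = \left(-7 + K\right) \left(-6\right) = 42 - 6 K$)
$\frac{Y{\left(-185 \right)}}{15464} + \frac{Z{\left(E \right)}}{34502} = \frac{221 \frac{1}{-185}}{15464} + \frac{42 - 864}{34502} = 221 \left(- \frac{1}{185}\right) \frac{1}{15464} + \left(42 - 864\right) \frac{1}{34502} = \left(- \frac{221}{185}\right) \frac{1}{15464} - \frac{411}{17251} = - \frac{221}{2860840} - \frac{411}{17251} = - \frac{1179617711}{49352350840}$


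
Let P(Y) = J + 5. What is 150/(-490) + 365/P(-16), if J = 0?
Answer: 3562/49 ≈ 72.694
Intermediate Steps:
P(Y) = 5 (P(Y) = 0 + 5 = 5)
150/(-490) + 365/P(-16) = 150/(-490) + 365/5 = 150*(-1/490) + 365*(1/5) = -15/49 + 73 = 3562/49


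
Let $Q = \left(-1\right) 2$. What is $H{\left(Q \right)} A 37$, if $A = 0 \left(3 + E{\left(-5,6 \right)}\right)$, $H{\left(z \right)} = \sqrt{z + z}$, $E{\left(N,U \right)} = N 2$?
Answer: $0$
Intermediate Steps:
$Q = -2$
$E{\left(N,U \right)} = 2 N$
$H{\left(z \right)} = \sqrt{2} \sqrt{z}$ ($H{\left(z \right)} = \sqrt{2 z} = \sqrt{2} \sqrt{z}$)
$A = 0$ ($A = 0 \left(3 + 2 \left(-5\right)\right) = 0 \left(3 - 10\right) = 0 \left(-7\right) = 0$)
$H{\left(Q \right)} A 37 = \sqrt{2} \sqrt{-2} \cdot 0 \cdot 37 = \sqrt{2} i \sqrt{2} \cdot 0 \cdot 37 = 2 i 0 \cdot 37 = 0 \cdot 37 = 0$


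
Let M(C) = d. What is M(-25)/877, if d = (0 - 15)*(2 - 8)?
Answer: 90/877 ≈ 0.10262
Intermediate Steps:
d = 90 (d = -15*(-6) = 90)
M(C) = 90
M(-25)/877 = 90/877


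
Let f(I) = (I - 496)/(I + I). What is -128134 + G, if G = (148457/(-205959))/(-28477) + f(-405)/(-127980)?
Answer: -25968404271949821277381/202665992440087800 ≈ -1.2813e+5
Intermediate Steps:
f(I) = (-496 + I)/(2*I) (f(I) = (-496 + I)/((2*I)) = (-496 + I)*(1/(2*I)) = (-496 + I)/(2*I))
G = 3368388887819/202665992440087800 (G = (148457/(-205959))/(-28477) + ((½)*(-496 - 405)/(-405))/(-127980) = (148457*(-1/205959))*(-1/28477) + ((½)*(-1/405)*(-901))*(-1/127980) = -148457/205959*(-1/28477) + (901/810)*(-1/127980) = 148457/5865094443 - 901/103663800 = 3368388887819/202665992440087800 ≈ 1.6620e-5)
-128134 + G = -128134 + 3368388887819/202665992440087800 = -25968404271949821277381/202665992440087800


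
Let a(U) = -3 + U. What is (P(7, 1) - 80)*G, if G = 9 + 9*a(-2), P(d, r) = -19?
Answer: 3564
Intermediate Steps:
G = -36 (G = 9 + 9*(-3 - 2) = 9 + 9*(-5) = 9 - 45 = -36)
(P(7, 1) - 80)*G = (-19 - 80)*(-36) = -99*(-36) = 3564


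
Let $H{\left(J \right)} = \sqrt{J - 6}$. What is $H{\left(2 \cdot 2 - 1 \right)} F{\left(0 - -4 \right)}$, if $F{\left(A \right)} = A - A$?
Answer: $0$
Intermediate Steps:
$F{\left(A \right)} = 0$
$H{\left(J \right)} = \sqrt{-6 + J}$
$H{\left(2 \cdot 2 - 1 \right)} F{\left(0 - -4 \right)} = \sqrt{-6 + \left(2 \cdot 2 - 1\right)} 0 = \sqrt{-6 + \left(4 - 1\right)} 0 = \sqrt{-6 + 3} \cdot 0 = \sqrt{-3} \cdot 0 = i \sqrt{3} \cdot 0 = 0$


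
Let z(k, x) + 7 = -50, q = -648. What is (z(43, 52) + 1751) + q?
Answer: 1046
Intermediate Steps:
z(k, x) = -57 (z(k, x) = -7 - 50 = -57)
(z(43, 52) + 1751) + q = (-57 + 1751) - 648 = 1694 - 648 = 1046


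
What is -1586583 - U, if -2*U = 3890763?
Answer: 717597/2 ≈ 3.5880e+5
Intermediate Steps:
U = -3890763/2 (U = -½*3890763 = -3890763/2 ≈ -1.9454e+6)
-1586583 - U = -1586583 - 1*(-3890763/2) = -1586583 + 3890763/2 = 717597/2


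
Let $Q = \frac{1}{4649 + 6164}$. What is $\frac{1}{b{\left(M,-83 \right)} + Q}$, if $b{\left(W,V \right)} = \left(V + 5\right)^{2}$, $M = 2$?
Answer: $\frac{10813}{65786293} \approx 0.00016437$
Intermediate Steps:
$Q = \frac{1}{10813} \approx 9.2481 \cdot 10^{-5}$
$b{\left(W,V \right)} = \left(5 + V\right)^{2}$
$\frac{1}{b{\left(M,-83 \right)} + Q} = \frac{1}{\left(5 - 83\right)^{2} + \frac{1}{10813}} = \frac{1}{\left(-78\right)^{2} + \frac{1}{10813}} = \frac{1}{6084 + \frac{1}{10813}} = \frac{1}{\frac{65786293}{10813}} = \frac{10813}{65786293}$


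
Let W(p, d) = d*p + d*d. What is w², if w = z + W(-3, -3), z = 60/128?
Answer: 349281/1024 ≈ 341.09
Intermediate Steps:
z = 15/32 (z = 60*(1/128) = 15/32 ≈ 0.46875)
W(p, d) = d² + d*p (W(p, d) = d*p + d² = d² + d*p)
w = 591/32 (w = 15/32 - 3*(-3 - 3) = 15/32 - 3*(-6) = 15/32 + 18 = 591/32 ≈ 18.469)
w² = (591/32)² = 349281/1024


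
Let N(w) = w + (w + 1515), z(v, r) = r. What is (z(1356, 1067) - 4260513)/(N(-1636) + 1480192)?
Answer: -4259446/1478435 ≈ -2.8811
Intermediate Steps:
N(w) = 1515 + 2*w (N(w) = w + (1515 + w) = 1515 + 2*w)
(z(1356, 1067) - 4260513)/(N(-1636) + 1480192) = (1067 - 4260513)/((1515 + 2*(-1636)) + 1480192) = -4259446/((1515 - 3272) + 1480192) = -4259446/(-1757 + 1480192) = -4259446/1478435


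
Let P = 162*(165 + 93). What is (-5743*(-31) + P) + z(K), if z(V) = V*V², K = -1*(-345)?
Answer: 41283454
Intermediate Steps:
K = 345
z(V) = V³
P = 41796 (P = 162*258 = 41796)
(-5743*(-31) + P) + z(K) = (-5743*(-31) + 41796) + 345³ = (178033 + 41796) + 41063625 = 219829 + 41063625 = 41283454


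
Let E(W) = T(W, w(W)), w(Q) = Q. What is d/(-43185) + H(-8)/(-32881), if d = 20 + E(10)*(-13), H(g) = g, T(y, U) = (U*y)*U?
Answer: 85428172/283993197 ≈ 0.30081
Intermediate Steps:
T(y, U) = y*U²
E(W) = W³ (E(W) = W*W² = W³)
d = -12980 (d = 20 + 10³*(-13) = 20 + 1000*(-13) = 20 - 13000 = -12980)
d/(-43185) + H(-8)/(-32881) = -12980/(-43185) - 8/(-32881) = -12980*(-1/43185) - 8*(-1/32881) = 2596/8637 + 8/32881 = 85428172/283993197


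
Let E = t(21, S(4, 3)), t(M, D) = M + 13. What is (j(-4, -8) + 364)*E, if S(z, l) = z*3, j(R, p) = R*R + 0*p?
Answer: 12920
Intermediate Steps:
j(R, p) = R**2 (j(R, p) = R**2 + 0 = R**2)
S(z, l) = 3*z
t(M, D) = 13 + M
E = 34 (E = 13 + 21 = 34)
(j(-4, -8) + 364)*E = ((-4)**2 + 364)*34 = (16 + 364)*34 = 380*34 = 12920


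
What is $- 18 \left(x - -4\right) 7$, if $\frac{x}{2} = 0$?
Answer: $-504$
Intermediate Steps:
$x = 0$ ($x = 2 \cdot 0 = 0$)
$- 18 \left(x - -4\right) 7 = - 18 \left(0 - -4\right) 7 = - 18 \left(0 + 4\right) 7 = - 18 \cdot 4 \cdot 7 = \left(-18\right) 28 = -504$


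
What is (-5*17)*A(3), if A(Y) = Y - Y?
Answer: 0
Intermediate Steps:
A(Y) = 0
(-5*17)*A(3) = -5*17*0 = -85*0 = 0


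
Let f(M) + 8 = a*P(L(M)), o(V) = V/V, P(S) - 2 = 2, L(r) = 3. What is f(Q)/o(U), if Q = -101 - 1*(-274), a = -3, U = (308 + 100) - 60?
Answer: -20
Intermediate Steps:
P(S) = 4 (P(S) = 2 + 2 = 4)
U = 348 (U = 408 - 60 = 348)
o(V) = 1
Q = 173 (Q = -101 + 274 = 173)
f(M) = -20 (f(M) = -8 - 3*4 = -8 - 12 = -20)
f(Q)/o(U) = -20/1 = -20*1 = -20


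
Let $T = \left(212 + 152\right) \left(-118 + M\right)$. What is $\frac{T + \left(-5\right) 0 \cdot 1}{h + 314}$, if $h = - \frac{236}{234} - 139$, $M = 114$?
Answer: $- \frac{170352}{20357} \approx -8.3682$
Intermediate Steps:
$h = - \frac{16381}{117}$ ($h = \left(-236\right) \frac{1}{234} - 139 = - \frac{118}{117} - 139 = - \frac{16381}{117} \approx -140.01$)
$T = -1456$ ($T = \left(212 + 152\right) \left(-118 + 114\right) = 364 \left(-4\right) = -1456$)
$\frac{T + \left(-5\right) 0 \cdot 1}{h + 314} = \frac{-1456 + \left(-5\right) 0 \cdot 1}{- \frac{16381}{117} + 314} = \frac{-1456 + 0 \cdot 1}{\frac{20357}{117}} = \left(-1456 + 0\right) \frac{117}{20357} = \left(-1456\right) \frac{117}{20357} = - \frac{170352}{20357}$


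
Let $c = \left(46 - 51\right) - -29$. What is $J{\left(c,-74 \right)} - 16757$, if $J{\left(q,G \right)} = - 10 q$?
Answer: $-16997$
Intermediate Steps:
$c = 24$ ($c = -5 + 29 = 24$)
$J{\left(c,-74 \right)} - 16757 = \left(-10\right) 24 - 16757 = -240 - 16757 = -16997$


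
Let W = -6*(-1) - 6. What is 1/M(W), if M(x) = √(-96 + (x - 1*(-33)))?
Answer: -I*√7/21 ≈ -0.12599*I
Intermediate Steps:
W = 0 (W = 6 - 6 = 0)
M(x) = √(-63 + x) (M(x) = √(-96 + (x + 33)) = √(-96 + (33 + x)) = √(-63 + x))
1/M(W) = 1/(√(-63 + 0)) = 1/(√(-63)) = 1/(3*I*√7) = -I*√7/21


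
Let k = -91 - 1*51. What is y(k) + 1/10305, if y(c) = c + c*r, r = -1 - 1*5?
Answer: 7316551/10305 ≈ 710.00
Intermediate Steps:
r = -6 (r = -1 - 5 = -6)
k = -142 (k = -91 - 51 = -142)
y(c) = -5*c (y(c) = c + c*(-6) = c - 6*c = -5*c)
y(k) + 1/10305 = -5*(-142) + 1/10305 = 710 + 1/10305 = 7316551/10305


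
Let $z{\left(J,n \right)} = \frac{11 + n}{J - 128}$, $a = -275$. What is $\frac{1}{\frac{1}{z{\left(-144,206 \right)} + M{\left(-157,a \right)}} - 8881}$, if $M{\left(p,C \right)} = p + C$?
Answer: $- \frac{117721}{1045480473} \approx -0.0001126$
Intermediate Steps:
$M{\left(p,C \right)} = C + p$
$z{\left(J,n \right)} = \frac{11 + n}{-128 + J}$
$\frac{1}{\frac{1}{z{\left(-144,206 \right)} + M{\left(-157,a \right)}} - 8881} = \frac{1}{\frac{1}{\frac{11 + 206}{-128 - 144} - 432} - 8881} = \frac{1}{\frac{1}{\frac{1}{-272} \cdot 217 - 432} - 8881} = \frac{1}{\frac{1}{\left(- \frac{1}{272}\right) 217 - 432} - 8881} = \frac{1}{\frac{1}{- \frac{217}{272} - 432} - 8881} = \frac{1}{\frac{1}{- \frac{117721}{272}} - 8881} = \frac{1}{- \frac{272}{117721} - 8881} = \frac{1}{- \frac{1045480473}{117721}} = - \frac{117721}{1045480473}$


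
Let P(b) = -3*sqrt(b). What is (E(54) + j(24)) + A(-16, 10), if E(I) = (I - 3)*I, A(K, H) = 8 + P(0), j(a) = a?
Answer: 2786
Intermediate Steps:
A(K, H) = 8 (A(K, H) = 8 - 3*sqrt(0) = 8 - 3*0 = 8 + 0 = 8)
E(I) = I*(-3 + I) (E(I) = (-3 + I)*I = I*(-3 + I))
(E(54) + j(24)) + A(-16, 10) = (54*(-3 + 54) + 24) + 8 = (54*51 + 24) + 8 = (2754 + 24) + 8 = 2778 + 8 = 2786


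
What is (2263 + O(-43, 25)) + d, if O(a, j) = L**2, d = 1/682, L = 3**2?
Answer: 1598609/682 ≈ 2344.0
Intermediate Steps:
L = 9
d = 1/682 ≈ 0.0014663
O(a, j) = 81 (O(a, j) = 9**2 = 81)
(2263 + O(-43, 25)) + d = (2263 + 81) + 1/682 = 2344 + 1/682 = 1598609/682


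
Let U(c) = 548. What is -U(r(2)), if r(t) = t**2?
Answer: -548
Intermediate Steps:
-U(r(2)) = -1*548 = -548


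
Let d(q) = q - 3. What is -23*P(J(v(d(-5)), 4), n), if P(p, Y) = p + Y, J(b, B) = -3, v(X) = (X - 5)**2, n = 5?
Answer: -46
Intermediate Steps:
d(q) = -3 + q
v(X) = (-5 + X)**2
P(p, Y) = Y + p
-23*P(J(v(d(-5)), 4), n) = -23*(5 - 3) = -23*2 = -46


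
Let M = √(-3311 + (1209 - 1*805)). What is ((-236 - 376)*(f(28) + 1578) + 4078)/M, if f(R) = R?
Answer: 978794*I*√323/969 ≈ 18154.0*I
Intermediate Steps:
M = 3*I*√323 (M = √(-3311 + (1209 - 805)) = √(-3311 + 404) = √(-2907) = 3*I*√323 ≈ 53.917*I)
((-236 - 376)*(f(28) + 1578) + 4078)/M = ((-236 - 376)*(28 + 1578) + 4078)/((3*I*√323)) = (-612*1606 + 4078)*(-I*√323/969) = (-982872 + 4078)*(-I*√323/969) = -(-978794)*I*√323/969 = 978794*I*√323/969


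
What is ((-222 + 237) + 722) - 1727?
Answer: -990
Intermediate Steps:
((-222 + 237) + 722) - 1727 = (15 + 722) - 1727 = 737 - 1727 = -990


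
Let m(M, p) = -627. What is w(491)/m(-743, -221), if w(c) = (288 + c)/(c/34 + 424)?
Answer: -1394/491931 ≈ -0.0028337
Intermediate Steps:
w(c) = (288 + c)/(424 + c/34) (w(c) = (288 + c)/(c*(1/34) + 424) = (288 + c)/(c/34 + 424) = (288 + c)/(424 + c/34))
w(491)/m(-743, -221) = (34*(288 + 491)/(14416 + 491))/(-627) = (34*779/14907)*(-1/627) = (34*(1/14907)*779)*(-1/627) = (26486/14907)*(-1/627) = -1394/491931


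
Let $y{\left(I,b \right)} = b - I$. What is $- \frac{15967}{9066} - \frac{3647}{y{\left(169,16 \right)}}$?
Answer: $\frac{10206917}{462366} \approx 22.075$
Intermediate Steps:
$- \frac{15967}{9066} - \frac{3647}{y{\left(169,16 \right)}} = - \frac{15967}{9066} - \frac{3647}{16 - 169} = \left(-15967\right) \frac{1}{9066} - \frac{3647}{16 - 169} = - \frac{15967}{9066} - \frac{3647}{-153} = - \frac{15967}{9066} - - \frac{3647}{153} = - \frac{15967}{9066} + \frac{3647}{153} = \frac{10206917}{462366}$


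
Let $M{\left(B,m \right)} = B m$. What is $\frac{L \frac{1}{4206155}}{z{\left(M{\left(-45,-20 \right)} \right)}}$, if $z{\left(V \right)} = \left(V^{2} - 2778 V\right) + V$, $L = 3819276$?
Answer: $- \frac{106091}{197373823375} \approx -5.3751 \cdot 10^{-7}$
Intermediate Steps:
$z{\left(V \right)} = V^{2} - 2777 V$
$\frac{L \frac{1}{4206155}}{z{\left(M{\left(-45,-20 \right)} \right)}} = \frac{3819276 \cdot \frac{1}{4206155}}{\left(-45\right) \left(-20\right) \left(-2777 - -900\right)} = \frac{3819276 \cdot \frac{1}{4206155}}{900 \left(-2777 + 900\right)} = \frac{3819276}{4206155 \cdot 900 \left(-1877\right)} = \frac{3819276}{4206155 \left(-1689300\right)} = \frac{3819276}{4206155} \left(- \frac{1}{1689300}\right) = - \frac{106091}{197373823375}$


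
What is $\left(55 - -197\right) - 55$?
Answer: $197$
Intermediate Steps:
$\left(55 - -197\right) - 55 = \left(55 + 197\right) - 55 = 252 - 55 = 197$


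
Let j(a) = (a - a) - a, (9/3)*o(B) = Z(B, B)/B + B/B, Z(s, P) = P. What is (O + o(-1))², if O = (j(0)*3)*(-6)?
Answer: 4/9 ≈ 0.44444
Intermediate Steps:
o(B) = ⅔ (o(B) = (B/B + B/B)/3 = (1 + 1)/3 = (⅓)*2 = ⅔)
j(a) = -a (j(a) = 0 - a = -a)
O = 0 (O = (-1*0*3)*(-6) = (0*3)*(-6) = 0*(-6) = 0)
(O + o(-1))² = (0 + ⅔)² = (⅔)² = 4/9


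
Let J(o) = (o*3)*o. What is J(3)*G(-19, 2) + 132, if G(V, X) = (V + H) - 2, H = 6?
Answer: -273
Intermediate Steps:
J(o) = 3*o² (J(o) = (3*o)*o = 3*o²)
G(V, X) = 4 + V (G(V, X) = (V + 6) - 2 = (6 + V) - 2 = 4 + V)
J(3)*G(-19, 2) + 132 = (3*3²)*(4 - 19) + 132 = (3*9)*(-15) + 132 = 27*(-15) + 132 = -405 + 132 = -273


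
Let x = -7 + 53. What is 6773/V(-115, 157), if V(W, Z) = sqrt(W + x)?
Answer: -6773*I*sqrt(69)/69 ≈ -815.37*I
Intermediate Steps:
x = 46
V(W, Z) = sqrt(46 + W) (V(W, Z) = sqrt(W + 46) = sqrt(46 + W))
6773/V(-115, 157) = 6773/(sqrt(46 - 115)) = 6773/(sqrt(-69)) = 6773/((I*sqrt(69))) = 6773*(-I*sqrt(69)/69) = -6773*I*sqrt(69)/69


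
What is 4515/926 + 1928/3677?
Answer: 18386983/3404902 ≈ 5.4001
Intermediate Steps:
4515/926 + 1928/3677 = 18386983/3404902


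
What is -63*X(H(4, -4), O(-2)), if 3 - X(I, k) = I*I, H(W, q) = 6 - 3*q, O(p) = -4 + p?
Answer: 20223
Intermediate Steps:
H(W, q) = 6 - 3*q
X(I, k) = 3 - I² (X(I, k) = 3 - I*I = 3 - I²)
-63*X(H(4, -4), O(-2)) = -63*(3 - (6 - 3*(-4))²) = -63*(3 - (6 + 12)²) = -63*(3 - 1*18²) = -63*(3 - 1*324) = -63*(3 - 324) = -63*(-321) = 20223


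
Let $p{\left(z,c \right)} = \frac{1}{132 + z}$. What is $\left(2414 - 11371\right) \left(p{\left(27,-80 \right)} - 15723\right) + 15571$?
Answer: $\frac{422539277}{3} \approx 1.4085 \cdot 10^{8}$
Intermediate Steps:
$\left(2414 - 11371\right) \left(p{\left(27,-80 \right)} - 15723\right) + 15571 = \left(2414 - 11371\right) \left(\frac{1}{132 + 27} - 15723\right) + 15571 = - 8957 \left(\frac{1}{159} - 15723\right) + 15571 = \left(-8957\right) \left(- \frac{2499956}{159}\right) + 15571 = \frac{422492564}{3} + 15571 = \frac{422539277}{3}$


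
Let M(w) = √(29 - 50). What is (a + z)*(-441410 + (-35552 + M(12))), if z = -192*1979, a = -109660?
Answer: 233533950136 - 489628*I*√21 ≈ 2.3353e+11 - 2.2438e+6*I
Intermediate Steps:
M(w) = I*√21 (M(w) = √(-21) = I*√21)
z = -379968
(a + z)*(-441410 + (-35552 + M(12))) = (-109660 - 379968)*(-441410 + (-35552 + I*√21)) = -489628*(-476962 + I*√21) = 233533950136 - 489628*I*√21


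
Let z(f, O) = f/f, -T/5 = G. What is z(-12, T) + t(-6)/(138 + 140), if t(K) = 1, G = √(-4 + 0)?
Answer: 279/278 ≈ 1.0036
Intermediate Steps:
G = 2*I (G = √(-4) = 2*I ≈ 2.0*I)
T = -10*I ≈ -10.0*I
z(f, O) = 1
z(-12, T) + t(-6)/(138 + 140) = 1 + 1/(138 + 140) = 1 + 1/278 = 279/278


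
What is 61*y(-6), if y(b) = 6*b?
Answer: -2196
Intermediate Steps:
61*y(-6) = 61*(6*(-6)) = 61*(-36) = -2196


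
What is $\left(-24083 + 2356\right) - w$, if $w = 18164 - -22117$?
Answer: $-62008$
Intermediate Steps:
$w = 40281$ ($w = 18164 + 22117 = 40281$)
$\left(-24083 + 2356\right) - w = \left(-24083 + 2356\right) - 40281 = -21727 - 40281 = -62008$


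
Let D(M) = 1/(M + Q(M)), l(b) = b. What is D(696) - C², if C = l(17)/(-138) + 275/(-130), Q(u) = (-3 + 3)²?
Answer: -935170645/186669288 ≈ -5.0098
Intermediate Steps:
Q(u) = 0 (Q(u) = 0² = 0)
C = -2008/897 (C = 17/(-138) + 275/(-130) = 17*(-1/138) + 275*(-1/130) = -17/138 - 55/26 = -2008/897 ≈ -2.2386)
D(M) = 1/M (D(M) = 1/(M + 0) = 1/M)
D(696) - C² = 1/696 - (-2008/897)² = 1/696 - 1*4032064/804609 = 1/696 - 4032064/804609 = -935170645/186669288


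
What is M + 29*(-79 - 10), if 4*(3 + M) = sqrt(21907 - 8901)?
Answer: -2584 + sqrt(13006)/4 ≈ -2555.5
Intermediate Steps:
M = -3 + sqrt(13006)/4 (M = -3 + sqrt(21907 - 8901)/4 = -3 + sqrt(13006)/4 ≈ 25.511)
M + 29*(-79 - 10) = (-3 + sqrt(13006)/4) + 29*(-79 - 10) = (-3 + sqrt(13006)/4) + 29*(-89) = (-3 + sqrt(13006)/4) - 2581 = -2584 + sqrt(13006)/4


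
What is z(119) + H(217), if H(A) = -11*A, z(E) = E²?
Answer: 11774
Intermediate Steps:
z(119) + H(217) = 119² - 11*217 = 14161 - 2387 = 11774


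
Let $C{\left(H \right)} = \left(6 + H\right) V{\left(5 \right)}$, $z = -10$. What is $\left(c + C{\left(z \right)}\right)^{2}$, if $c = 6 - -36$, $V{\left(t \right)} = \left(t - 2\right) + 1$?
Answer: $676$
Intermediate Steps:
$V{\left(t \right)} = -1 + t$ ($V{\left(t \right)} = \left(-2 + t\right) + 1 = -1 + t$)
$c = 42$ ($c = 6 + 36 = 42$)
$C{\left(H \right)} = 24 + 4 H$ ($C{\left(H \right)} = \left(6 + H\right) \left(-1 + 5\right) = \left(6 + H\right) 4 = 24 + 4 H$)
$\left(c + C{\left(z \right)}\right)^{2} = \left(42 + \left(24 + 4 \left(-10\right)\right)\right)^{2} = \left(42 + \left(24 - 40\right)\right)^{2} = \left(42 - 16\right)^{2} = 26^{2} = 676$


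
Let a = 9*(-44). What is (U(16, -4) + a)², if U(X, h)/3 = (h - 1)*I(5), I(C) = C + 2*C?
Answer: 385641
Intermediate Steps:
I(C) = 3*C
U(X, h) = -45 + 45*h (U(X, h) = 3*((h - 1)*(3*5)) = 3*((-1 + h)*15) = 3*(-15 + 15*h) = -45 + 45*h)
a = -396
(U(16, -4) + a)² = ((-45 + 45*(-4)) - 396)² = ((-45 - 180) - 396)² = (-225 - 396)² = (-621)² = 385641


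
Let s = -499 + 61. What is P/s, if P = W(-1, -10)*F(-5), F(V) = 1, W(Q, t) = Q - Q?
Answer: 0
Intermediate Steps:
W(Q, t) = 0
s = -438
P = 0 (P = 0*1 = 0)
P/s = 0/(-438) = 0*(-1/438) = 0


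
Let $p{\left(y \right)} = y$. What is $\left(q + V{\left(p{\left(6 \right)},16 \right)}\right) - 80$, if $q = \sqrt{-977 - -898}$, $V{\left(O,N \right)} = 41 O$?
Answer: $166 + i \sqrt{79} \approx 166.0 + 8.8882 i$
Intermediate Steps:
$q = i \sqrt{79}$ ($q = \sqrt{-977 + 898} = \sqrt{-79} = i \sqrt{79} \approx 8.8882 i$)
$\left(q + V{\left(p{\left(6 \right)},16 \right)}\right) - 80 = \left(i \sqrt{79} + 41 \cdot 6\right) - 80 = \left(i \sqrt{79} + 246\right) - 80 = \left(246 + i \sqrt{79}\right) - 80 = 166 + i \sqrt{79}$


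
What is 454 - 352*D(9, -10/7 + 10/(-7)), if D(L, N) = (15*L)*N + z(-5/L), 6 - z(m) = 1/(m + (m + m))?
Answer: 4686578/35 ≈ 1.3390e+5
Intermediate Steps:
z(m) = 6 - 1/(3*m) (z(m) = 6 - 1/(m + (m + m)) = 6 - 1/(m + 2*m) = 6 - 1/(3*m))
D(L, N) = 6 + L/15 + 15*L*N (D(L, N) = (15*L)*N + (6 - (-L/5)/3) = 15*L*N + (6 - (-1)*L/15) = 15*L*N + (6 + L/15) = 6 + L/15 + 15*L*N)
454 - 352*D(9, -10/7 + 10/(-7)) = 454 - 352*(6 + (1/15)*9 + 15*9*(-10/7 + 10/(-7))) = 454 - 352*(6 + ⅗ + 15*9*(-10*⅐ + 10*(-⅐))) = 454 - 352*(6 + ⅗ + 15*9*(-10/7 - 10/7)) = 454 - 352*(6 + ⅗ + 15*9*(-20/7)) = 454 - 352*(6 + ⅗ - 2700/7) = 454 - 352*(-13269/35) = 454 + 4670688/35 = 4686578/35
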